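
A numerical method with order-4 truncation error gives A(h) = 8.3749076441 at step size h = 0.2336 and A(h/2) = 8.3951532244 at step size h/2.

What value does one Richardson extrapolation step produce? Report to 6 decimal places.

Error is O(h^4); halving h shrinks it by 2^4 = 16.
Weighted: 134.3224515904 − 8.3749076441 = 125.9475439463
(16 × 8.3951532244 − 8.3749076441)/(16 − 1) = 8.3965029298
Shift from A(h/2): +0.0013497054.

8.396503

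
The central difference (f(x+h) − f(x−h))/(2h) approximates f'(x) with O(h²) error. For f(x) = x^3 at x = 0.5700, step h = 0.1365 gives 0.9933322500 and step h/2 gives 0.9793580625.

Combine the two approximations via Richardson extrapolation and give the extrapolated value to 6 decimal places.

r = 2: numerator weight 4, denominator 3.
2^2 × A(h/2) = 3.9174322500; minus A(h) gives 2.9241000000.
Extrapolated: 2.9241000000 / 3 = 0.9747000000
Correction |R − A(h/2)| = 4.658e-03; gap |A(h/2) − A(h)| = 1.397e-02.

0.974700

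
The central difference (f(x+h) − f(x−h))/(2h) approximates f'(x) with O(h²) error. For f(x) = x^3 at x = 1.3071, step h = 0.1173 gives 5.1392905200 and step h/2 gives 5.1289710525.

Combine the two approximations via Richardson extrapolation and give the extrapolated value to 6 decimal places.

Order 2 gives 2^r = 4 and 2^r − 1 = 3.
A(h/2) − A(h) = 5.1289710525 − 5.1392905200 = -0.0103194675
Correction (A(h/2) − A(h))/(4 − 1) = (-0.0103194675)/3 = -0.0034398225
R = 5.1289710525 − 0.0034398225 = 5.1255312300

5.125531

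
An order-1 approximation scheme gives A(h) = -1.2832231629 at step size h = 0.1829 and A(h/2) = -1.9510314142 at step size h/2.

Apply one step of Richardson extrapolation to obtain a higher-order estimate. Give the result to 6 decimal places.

-2.618840

Error is O(h^1); halving h shrinks it by 2^1 = 2.
Weighted: (-3.9020628284) − (-1.2832231629) = -2.6188396655
Denominator 2 − 1 = 1.
(2*(-1.9510314142) − (-1.2832231629))/(2 − 1) = -2.6188396655
Correction |R − A(h/2)| = 6.678e-01; gap |A(h/2) − A(h)| = 6.678e-01.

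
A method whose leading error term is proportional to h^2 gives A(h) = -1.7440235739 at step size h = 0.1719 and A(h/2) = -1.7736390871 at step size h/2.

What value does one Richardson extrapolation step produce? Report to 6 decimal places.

-1.783511

Method order is 2; weight 2^2 = 4.
Difference of the inputs: -1.7736390871 − (-1.7440235739) = -0.0296155132
Correction (A(h/2) − A(h))/(4 − 1) = (-0.0296155132)/3 = -0.0098718377
R = A(h/2) + (A(h/2) − A(h))/3 = -1.7736390871 − 0.0098718377 = -1.7835109248
Correction |R − A(h/2)| = 9.872e-03; gap |A(h/2) − A(h)| = 2.962e-02.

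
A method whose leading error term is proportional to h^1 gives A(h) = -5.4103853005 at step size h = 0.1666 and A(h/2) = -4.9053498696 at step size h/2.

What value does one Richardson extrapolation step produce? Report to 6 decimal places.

With r = 1 the leading error scales as h^1, so the weight is 2^1 = 2.
2×(-4.9053498696) = -9.8106997392; subtract (-5.4103853005) → -4.4003144387
Extrapolated: (-4.4003144387) / 1 = -4.4003144387

-4.400314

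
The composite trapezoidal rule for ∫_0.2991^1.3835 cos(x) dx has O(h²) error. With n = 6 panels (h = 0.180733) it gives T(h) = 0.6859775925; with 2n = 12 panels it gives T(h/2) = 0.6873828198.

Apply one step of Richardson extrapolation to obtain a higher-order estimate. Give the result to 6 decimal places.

r = 2, so 2^r = 4.
2^2*A(h/2) = 2.7495312792; minus A(h) gives 2.0635536867.
Divide by 2^2 − 1 = 3.
R = 2.0635536867/3 = 0.6878512289
Correction |R − A(h/2)| = 4.684e-04; gap |A(h/2) − A(h)| = 1.405e-03.

0.687851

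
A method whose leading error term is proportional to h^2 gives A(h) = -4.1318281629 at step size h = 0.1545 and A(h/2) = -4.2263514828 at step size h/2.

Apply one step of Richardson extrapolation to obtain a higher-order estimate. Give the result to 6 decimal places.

-4.257859

r = 2, so 2^r = 4.
Top: 4(-4.2263514828) − (-4.1318281629) = -12.7735777683
Divide by 2^2 − 1 = 3.
So the Richardson estimate is -4.2578592561.
Gap between inputs: 9.452e-02; correction applied: −0.0315077733.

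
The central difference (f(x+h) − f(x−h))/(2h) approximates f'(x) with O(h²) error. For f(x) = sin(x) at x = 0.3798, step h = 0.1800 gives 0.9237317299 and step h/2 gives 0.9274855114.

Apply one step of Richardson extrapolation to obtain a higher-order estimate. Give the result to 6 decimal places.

The method has order 2: 2^2 = 4.
Top: 4(0.9274855114) − (0.9237317299) = 2.7862103157
Denominator 4 − 1 = 3.
So the Richardson estimate is 0.9287367719.

0.928737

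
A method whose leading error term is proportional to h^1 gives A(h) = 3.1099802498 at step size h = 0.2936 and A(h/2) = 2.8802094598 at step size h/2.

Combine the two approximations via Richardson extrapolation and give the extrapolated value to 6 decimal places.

r = 1: numerator weight 2, denominator 1.
2×2.8802094598 = 5.7604189196; subtract 3.1099802498 → 2.6504386698
Denominator 2 − 1 = 1.
2.6504386698 ÷ 1 = 2.6504386698

2.650439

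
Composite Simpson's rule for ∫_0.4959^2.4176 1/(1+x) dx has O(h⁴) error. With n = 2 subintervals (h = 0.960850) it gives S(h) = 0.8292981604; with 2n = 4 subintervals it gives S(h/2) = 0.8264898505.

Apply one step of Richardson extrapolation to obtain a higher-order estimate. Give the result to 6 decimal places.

With r = 4 the leading error scales as h^4, so the weight is 2^4 = 16.
16·0.8264898505 = 13.2238376080; 13.2238376080 − 0.8292981604 = 12.3945394476
Divide by 2^4 − 1 = 15.
Result: 0.8263026298

0.826303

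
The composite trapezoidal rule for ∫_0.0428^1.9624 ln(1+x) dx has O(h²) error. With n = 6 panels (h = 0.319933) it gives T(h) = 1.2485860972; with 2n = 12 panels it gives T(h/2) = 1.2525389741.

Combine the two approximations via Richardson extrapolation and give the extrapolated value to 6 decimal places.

Method order is 2; weight 2^2 = 4.
2^2·A(h/2) = 5.0101558964; minus A(h) gives 3.7615697992.
Divide by 2^2 − 1 = 3.
So the Richardson estimate is 1.2538565997.
Correction |R − A(h/2)| = 1.318e-03; gap |A(h/2) − A(h)| = 3.953e-03.

1.253857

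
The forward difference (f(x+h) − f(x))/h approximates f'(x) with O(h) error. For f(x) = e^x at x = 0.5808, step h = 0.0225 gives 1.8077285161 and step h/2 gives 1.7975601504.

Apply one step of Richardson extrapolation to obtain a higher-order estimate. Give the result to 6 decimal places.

Order 1 gives 2^r = 2 and 2^r − 1 = 1.
Difference of the inputs: 1.7975601504 − 1.8077285161 = -0.0101683657
Correction (A(h/2) − A(h))/(2 − 1) = (-0.0101683657)/1 = -0.0101683657
R = 1.7975601504 − 0.0101683657 = 1.7873917847
Correction |R − A(h/2)| = 1.017e-02; gap |A(h/2) − A(h)| = 1.017e-02.

1.787392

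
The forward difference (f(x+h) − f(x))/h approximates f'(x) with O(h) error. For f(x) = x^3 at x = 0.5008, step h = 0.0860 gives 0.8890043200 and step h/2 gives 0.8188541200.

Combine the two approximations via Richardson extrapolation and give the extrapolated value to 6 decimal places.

0.748704

r = 1, so 2^r = 2.
2^1·A(h/2) = 1.6377082400; minus A(h) gives 0.7487039200.
Extrapolated: 0.7487039200 / 1 = 0.7487039200
Shift from A(h/2): −0.0701502000.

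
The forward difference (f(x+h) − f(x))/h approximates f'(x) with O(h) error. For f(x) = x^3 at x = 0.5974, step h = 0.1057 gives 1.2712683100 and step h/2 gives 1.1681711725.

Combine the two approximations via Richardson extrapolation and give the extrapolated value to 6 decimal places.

1.065074

Order 1 gives 2^r = 2 and 2^r − 1 = 1.
A(h/2) − A(h) = 1.1681711725 − 1.2712683100 = -0.1030971375
Correction (A(h/2) − A(h))/(2 − 1) = (-0.1030971375)/1 = -0.1030971375
R = 1.1681711725 − 0.1030971375 = 1.0650740350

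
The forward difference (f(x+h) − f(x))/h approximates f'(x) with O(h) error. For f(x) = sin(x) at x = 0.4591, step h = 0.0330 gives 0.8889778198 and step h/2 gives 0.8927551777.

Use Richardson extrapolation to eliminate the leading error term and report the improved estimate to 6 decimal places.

0.896533

r = 1: numerator weight 2, denominator 1.
Weighted: 1.7855103554 − 0.8889778198 = 0.8965325356
0.8965325356 ÷ 1 = 0.8965325356
Shift from A(h/2): +0.0037773579.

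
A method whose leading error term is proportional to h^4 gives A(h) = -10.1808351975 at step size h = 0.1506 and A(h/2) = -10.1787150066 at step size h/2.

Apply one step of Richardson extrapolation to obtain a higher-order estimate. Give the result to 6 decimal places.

r = 4, so 2^r = 16.
2^4·A(h/2) = -162.8594401056; minus A(h) gives -152.6786049081.
(-152.6786049081) ÷ 15 = -10.1785736605
Correction |R − A(h/2)| = 1.413e-04; gap |A(h/2) − A(h)| = 2.120e-03.

-10.178574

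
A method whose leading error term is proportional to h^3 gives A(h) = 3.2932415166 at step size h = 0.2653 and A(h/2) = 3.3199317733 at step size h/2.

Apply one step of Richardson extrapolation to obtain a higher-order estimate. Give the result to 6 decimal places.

Error is O(h^3); halving h shrinks it by 2^3 = 8.
2^3×A(h/2) = 26.5594541864; minus A(h) gives 23.2662126698.
Extrapolated: 23.2662126698 / 7 = 3.3237446671

3.323745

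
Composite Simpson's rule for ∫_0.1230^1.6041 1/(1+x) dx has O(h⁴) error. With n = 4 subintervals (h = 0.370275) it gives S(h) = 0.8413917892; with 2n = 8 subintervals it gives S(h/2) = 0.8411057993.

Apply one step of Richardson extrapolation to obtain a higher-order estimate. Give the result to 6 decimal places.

0.841087

Error is O(h^4); halving h shrinks it by 2^4 = 16.
Difference of the inputs: 0.8411057993 − 0.8413917892 = -0.0002859899
Correction (A(h/2) − A(h))/(16 − 1) = (-0.0002859899)/15 = -0.0000190660
R = 0.8411057993 − 0.0000190660 = 0.8410867333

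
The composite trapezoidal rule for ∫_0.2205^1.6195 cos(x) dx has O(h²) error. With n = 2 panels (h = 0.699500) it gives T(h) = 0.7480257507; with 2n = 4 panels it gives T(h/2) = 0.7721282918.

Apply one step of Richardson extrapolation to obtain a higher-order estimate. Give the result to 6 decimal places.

0.780162

r = 2: numerator weight 4, denominator 3.
Top: 4(0.7721282918) − (0.7480257507) = 2.3404874165
R = 2.3404874165/3 = 0.7801624722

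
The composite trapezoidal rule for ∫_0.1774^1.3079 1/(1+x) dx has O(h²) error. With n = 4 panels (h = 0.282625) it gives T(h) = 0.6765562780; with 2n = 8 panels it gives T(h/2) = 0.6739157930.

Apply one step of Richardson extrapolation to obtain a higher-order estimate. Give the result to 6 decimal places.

Leading term ∝ h^2; use weight 4 = 2^2.
Numerator 4·A(h/2) − A(h) = 4·0.6739157930 − 0.6765562780 = 2.0191068940
Divide by 2^2 − 1 = 3.
So the Richardson estimate is 0.6730356313.

0.673036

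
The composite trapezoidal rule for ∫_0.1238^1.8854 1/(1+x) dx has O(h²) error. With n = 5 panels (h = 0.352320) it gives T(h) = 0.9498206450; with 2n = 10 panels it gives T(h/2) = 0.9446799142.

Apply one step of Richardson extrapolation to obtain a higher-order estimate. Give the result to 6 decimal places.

Method order is 2; weight 2^2 = 4.
2^2·A(h/2) = 3.7787196568; minus A(h) gives 2.8288990118.
Divide by 2^2 − 1 = 3.
Result: 0.9429663373
Correction |R − A(h/2)| = 1.714e-03; gap |A(h/2) − A(h)| = 5.141e-03.

0.942966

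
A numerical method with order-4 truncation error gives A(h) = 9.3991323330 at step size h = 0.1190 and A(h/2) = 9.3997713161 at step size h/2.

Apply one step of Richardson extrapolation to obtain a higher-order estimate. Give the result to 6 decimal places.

9.399814

Method order is 4; weight 2^4 = 16.
16*9.3997713161 − 9.3991323330 = 140.9972087246
Divide by 2^4 − 1 = 15.
Extrapolated: 140.9972087246 / 15 = 9.3998139150
Shift from A(h/2): +0.0000425989.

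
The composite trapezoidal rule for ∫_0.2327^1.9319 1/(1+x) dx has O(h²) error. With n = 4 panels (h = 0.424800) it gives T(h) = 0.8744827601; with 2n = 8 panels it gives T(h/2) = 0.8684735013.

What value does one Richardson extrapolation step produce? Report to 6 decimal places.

0.866470

Leading term ∝ h^2; use weight 4 = 2^2.
4 × 0.8684735013 = 3.4738940052; 3.4738940052 − 0.8744827601 = 2.5994112451
Divide by 2^2 − 1 = 3.
R = 2.5994112451/3 = 0.8664704150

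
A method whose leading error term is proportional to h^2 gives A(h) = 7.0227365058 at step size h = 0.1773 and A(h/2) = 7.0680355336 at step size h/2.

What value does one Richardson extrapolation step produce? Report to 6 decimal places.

The method has order 2: 2^2 = 4.
4 × 7.0680355336 = 28.2721421344; subtract 7.0227365058 → 21.2494056286
(4 × 7.0680355336 − 7.0227365058)/(4 − 1) = 7.0831352095

7.083135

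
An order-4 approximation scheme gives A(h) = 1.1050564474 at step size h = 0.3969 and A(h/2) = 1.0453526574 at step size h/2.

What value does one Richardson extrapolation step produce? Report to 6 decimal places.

Method order is 4; weight 2^4 = 16.
Top: 16(1.0453526574) − (1.1050564474) = 15.6205860710
Denominator 16 − 1 = 15.
So the Richardson estimate is 1.0413724047.
Shift from A(h/2): −0.0039802527.

1.041372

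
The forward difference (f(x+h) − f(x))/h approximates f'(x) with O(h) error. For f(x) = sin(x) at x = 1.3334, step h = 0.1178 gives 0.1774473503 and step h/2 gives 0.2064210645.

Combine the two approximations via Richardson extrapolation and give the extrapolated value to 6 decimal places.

Method order is 1; weight 2^1 = 2.
2*0.2064210645 = 0.4128421290; subtract 0.1774473503 → 0.2353947787
R = 0.2353947787/1 = 0.2353947787

0.235395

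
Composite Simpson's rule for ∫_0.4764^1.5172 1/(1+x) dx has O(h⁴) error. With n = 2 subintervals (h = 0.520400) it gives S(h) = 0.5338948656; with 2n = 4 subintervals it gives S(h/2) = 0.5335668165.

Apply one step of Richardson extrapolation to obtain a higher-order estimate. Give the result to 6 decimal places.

Order 4 gives 2^r = 16 and 2^r − 1 = 15.
Top: 16(0.5335668165) − (0.5338948656) = 8.0031741984
Divide by 2^4 − 1 = 15.
R = 8.0031741984/15 = 0.5335449466
Correction |R − A(h/2)| = 2.187e-05; gap |A(h/2) − A(h)| = 3.280e-04.

0.533545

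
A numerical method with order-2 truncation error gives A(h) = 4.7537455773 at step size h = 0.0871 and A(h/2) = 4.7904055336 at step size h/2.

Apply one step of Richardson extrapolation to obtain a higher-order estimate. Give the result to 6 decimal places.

4.802626

r = 2, so 2^r = 4.
4·4.7904055336 − 4.7537455773 = 14.4078765571
(4·4.7904055336 − 4.7537455773)/(4 − 1) = 4.8026255190
Correction |R − A(h/2)| = 1.222e-02; gap |A(h/2) − A(h)| = 3.666e-02.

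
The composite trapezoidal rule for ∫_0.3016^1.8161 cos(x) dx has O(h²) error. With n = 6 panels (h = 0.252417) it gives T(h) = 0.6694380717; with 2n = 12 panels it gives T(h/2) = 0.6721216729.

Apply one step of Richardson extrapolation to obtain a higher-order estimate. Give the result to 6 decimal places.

r = 2: numerator weight 4, denominator 3.
4*0.6721216729 = 2.6884866916; 2.6884866916 − 0.6694380717 = 2.0190486199
Divide by 2^2 − 1 = 3.
Result: 0.6730162066

0.673016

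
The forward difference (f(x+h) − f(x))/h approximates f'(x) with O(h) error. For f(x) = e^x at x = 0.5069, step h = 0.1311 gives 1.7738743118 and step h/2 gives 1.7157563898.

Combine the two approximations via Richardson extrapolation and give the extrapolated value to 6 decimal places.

1.657638

Error is O(h^1); halving h shrinks it by 2^1 = 2.
Numerator 2·A(h/2) − A(h) = 2·1.7157563898 − 1.7738743118 = 1.6576384678
Divide by 2^1 − 1 = 1.
1.6576384678 ÷ 1 = 1.6576384678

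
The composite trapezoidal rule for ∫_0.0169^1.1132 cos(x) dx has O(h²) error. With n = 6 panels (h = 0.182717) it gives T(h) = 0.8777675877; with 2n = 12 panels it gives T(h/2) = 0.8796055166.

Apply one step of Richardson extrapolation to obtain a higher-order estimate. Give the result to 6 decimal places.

The method has order 2: 2^2 = 4.
4·0.8796055166 − 0.8777675877 = 2.6406544787
(4·0.8796055166 − 0.8777675877)/(4 − 1) = 0.8802181596

0.880218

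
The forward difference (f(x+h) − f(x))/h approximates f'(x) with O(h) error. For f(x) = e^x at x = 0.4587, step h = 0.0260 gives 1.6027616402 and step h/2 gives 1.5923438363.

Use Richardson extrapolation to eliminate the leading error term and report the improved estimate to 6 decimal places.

Leading term ∝ h^1; use weight 2 = 2^1.
2*1.5923438363 = 3.1846876726; subtract 1.6027616402 → 1.5819260324
Denominator 2 − 1 = 1.
Result: 1.5819260324

1.581926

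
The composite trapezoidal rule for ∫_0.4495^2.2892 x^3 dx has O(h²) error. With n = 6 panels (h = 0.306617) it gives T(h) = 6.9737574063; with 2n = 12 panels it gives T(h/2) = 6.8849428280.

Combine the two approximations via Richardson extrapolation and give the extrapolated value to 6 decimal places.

6.855338

r = 2, so 2^r = 4.
Top: 4(6.8849428280) − (6.9737574063) = 20.5660139057
Extrapolated: 20.5660139057 / 3 = 6.8553379686
Shift from A(h/2): −0.0296048594.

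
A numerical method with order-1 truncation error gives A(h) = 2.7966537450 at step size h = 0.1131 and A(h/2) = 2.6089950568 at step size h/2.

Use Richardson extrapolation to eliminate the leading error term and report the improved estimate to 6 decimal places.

2.421336

Error is O(h^1); halving h shrinks it by 2^1 = 2.
2·2.6089950568 − 2.7966537450 = 2.4213363686
Denominator 2 − 1 = 1.
Result: 2.4213363686
Correction |R − A(h/2)| = 1.877e-01; gap |A(h/2) − A(h)| = 1.877e-01.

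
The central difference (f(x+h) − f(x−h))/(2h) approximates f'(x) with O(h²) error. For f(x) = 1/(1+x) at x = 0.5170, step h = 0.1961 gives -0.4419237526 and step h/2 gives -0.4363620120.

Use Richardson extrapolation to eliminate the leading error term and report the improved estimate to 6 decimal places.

r = 2: numerator weight 4, denominator 3.
4*(-0.4363620120) = -1.7454480480; (-1.7454480480) − (-0.4419237526) = -1.3035242954
Divide by 2^2 − 1 = 3.
(4*(-0.4363620120) − (-0.4419237526))/(4 − 1) = -0.4345080985
Shift from A(h/2): +0.0018539135.

-0.434508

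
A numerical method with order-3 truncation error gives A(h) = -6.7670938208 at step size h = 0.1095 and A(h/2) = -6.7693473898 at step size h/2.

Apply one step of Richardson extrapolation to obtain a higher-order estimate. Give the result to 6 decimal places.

-6.769669

r = 3: numerator weight 8, denominator 7.
8×(-6.7693473898) − (-6.7670938208) = -47.3876852976
R = (-47.3876852976)/7 = -6.7696693282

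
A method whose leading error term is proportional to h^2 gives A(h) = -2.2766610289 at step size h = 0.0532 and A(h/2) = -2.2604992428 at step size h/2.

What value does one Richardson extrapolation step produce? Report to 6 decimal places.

-2.255112

Order 2 gives 2^r = 4 and 2^r − 1 = 3.
Numerator 4·A(h/2) − A(h) = 4·(-2.2604992428) − (-2.2766610289) = -6.7653359423
Denominator 4 − 1 = 3.
So the Richardson estimate is -2.2551119808.
Correction |R − A(h/2)| = 5.387e-03; gap |A(h/2) − A(h)| = 1.616e-02.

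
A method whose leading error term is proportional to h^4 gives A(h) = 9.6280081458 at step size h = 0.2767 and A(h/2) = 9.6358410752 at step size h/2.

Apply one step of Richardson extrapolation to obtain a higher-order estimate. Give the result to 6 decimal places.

Error is O(h^4); halving h shrinks it by 2^4 = 16.
A(h/2) − A(h) = 9.6358410752 − 9.6280081458 = 0.0078329294
Divide by 2^4 − 1 = 15: 0.0078329294/15 = 0.0005221953
R = A(h/2) + (A(h/2) − A(h))/15 = 9.6358410752 + 0.0005221953 = 9.6363632705

9.636363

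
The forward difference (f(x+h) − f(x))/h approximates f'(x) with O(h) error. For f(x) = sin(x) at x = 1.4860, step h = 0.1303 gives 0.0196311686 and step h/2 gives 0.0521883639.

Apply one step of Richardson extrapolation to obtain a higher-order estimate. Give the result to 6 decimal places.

0.084746

Method order is 1; weight 2^1 = 2.
2*0.0521883639 − 0.0196311686 = 0.0847455592
Divide by 2^1 − 1 = 1.
Result: 0.0847455592
Correction |R − A(h/2)| = 3.256e-02; gap |A(h/2) − A(h)| = 3.256e-02.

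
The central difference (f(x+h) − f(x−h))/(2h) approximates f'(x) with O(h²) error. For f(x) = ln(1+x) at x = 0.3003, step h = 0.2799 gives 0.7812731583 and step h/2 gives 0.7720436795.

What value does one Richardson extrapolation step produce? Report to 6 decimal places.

0.768967

Leading term ∝ h^2; use weight 4 = 2^2.
4·0.7720436795 = 3.0881747180; 3.0881747180 − 0.7812731583 = 2.3069015597
Divide by 2^2 − 1 = 3.
Extrapolated: 2.3069015597 / 3 = 0.7689671866
Gap between inputs: 9.229e-03; correction applied: −0.0030764929.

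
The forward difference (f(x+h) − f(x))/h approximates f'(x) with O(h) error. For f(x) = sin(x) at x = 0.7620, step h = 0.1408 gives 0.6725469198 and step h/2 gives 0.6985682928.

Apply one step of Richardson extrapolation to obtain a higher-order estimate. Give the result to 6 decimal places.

Method order is 1; weight 2^1 = 2.
2^1×A(h/2) = 1.3971365856; minus A(h) gives 0.7245896658.
(2×0.6985682928 − 0.6725469198)/(2 − 1) = 0.7245896658

0.724590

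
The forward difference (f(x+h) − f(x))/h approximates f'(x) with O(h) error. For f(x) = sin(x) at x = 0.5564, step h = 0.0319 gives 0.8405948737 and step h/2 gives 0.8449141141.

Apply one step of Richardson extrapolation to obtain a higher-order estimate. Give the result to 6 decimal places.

0.849233

r = 1, so 2^r = 2.
Numerator 2×A(h/2) − A(h) = 2×0.8449141141 − 0.8405948737 = 0.8492333545
(2×0.8449141141 − 0.8405948737)/(2 − 1) = 0.8492333545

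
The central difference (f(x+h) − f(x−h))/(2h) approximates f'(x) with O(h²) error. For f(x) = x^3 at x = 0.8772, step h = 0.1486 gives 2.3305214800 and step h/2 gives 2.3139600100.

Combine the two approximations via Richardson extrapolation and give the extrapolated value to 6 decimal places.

2.308440

Order 2 gives 2^r = 4 and 2^r − 1 = 3.
4 × 2.3139600100 = 9.2558400400; 9.2558400400 − 2.3305214800 = 6.9253185600
Denominator 4 − 1 = 3.
6.9253185600 ÷ 3 = 2.3084395200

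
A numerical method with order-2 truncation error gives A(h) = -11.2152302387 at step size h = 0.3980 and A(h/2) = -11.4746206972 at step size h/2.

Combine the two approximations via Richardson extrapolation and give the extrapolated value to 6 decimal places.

Order 2 gives 2^r = 4 and 2^r − 1 = 3.
Weighted: (-45.8984827888) − (-11.2152302387) = -34.6832525501
Denominator 4 − 1 = 3.
(-34.6832525501) ÷ 3 = -11.5610841834
Shift from A(h/2): −0.0864634862.

-11.561084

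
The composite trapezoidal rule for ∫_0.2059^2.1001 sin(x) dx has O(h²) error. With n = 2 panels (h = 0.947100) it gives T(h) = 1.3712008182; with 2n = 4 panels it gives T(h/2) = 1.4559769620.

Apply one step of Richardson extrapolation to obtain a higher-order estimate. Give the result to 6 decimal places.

1.484236

r = 2, so 2^r = 4.
Numerator 4 × A(h/2) − A(h) = 4 × 1.4559769620 − 1.3712008182 = 4.4527070298
Divide by 2^2 − 1 = 3.
(4 × 1.4559769620 − 1.3712008182)/(4 − 1) = 1.4842356766
Correction |R − A(h/2)| = 2.826e-02; gap |A(h/2) − A(h)| = 8.478e-02.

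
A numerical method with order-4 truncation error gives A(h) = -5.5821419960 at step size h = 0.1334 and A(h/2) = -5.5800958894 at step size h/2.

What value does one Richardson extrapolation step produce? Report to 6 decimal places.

The method has order 4: 2^4 = 16.
16×(-5.5800958894) − (-5.5821419960) = -83.6993922344
Divide by 2^4 − 1 = 15.
Extrapolated: (-83.6993922344) / 15 = -5.5799594823

-5.579959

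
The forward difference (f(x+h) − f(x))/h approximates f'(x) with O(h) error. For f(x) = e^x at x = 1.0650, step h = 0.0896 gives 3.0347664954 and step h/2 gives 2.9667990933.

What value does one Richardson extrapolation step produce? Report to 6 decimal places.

2.898832

Error is O(h^1); halving h shrinks it by 2^1 = 2.
2×2.9667990933 − 3.0347664954 = 2.8988316912
Denominator 2 − 1 = 1.
Result: 2.8988316912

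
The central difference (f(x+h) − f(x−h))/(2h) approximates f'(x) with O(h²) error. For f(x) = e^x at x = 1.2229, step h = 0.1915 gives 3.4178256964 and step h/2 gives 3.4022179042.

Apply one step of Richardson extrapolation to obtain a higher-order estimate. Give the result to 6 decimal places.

Method order is 2; weight 2^2 = 4.
Top: 4(3.4022179042) − (3.4178256964) = 10.1910459204
Denominator 4 − 1 = 3.
(4×3.4022179042 − 3.4178256964)/(4 − 1) = 3.3970153068

3.397015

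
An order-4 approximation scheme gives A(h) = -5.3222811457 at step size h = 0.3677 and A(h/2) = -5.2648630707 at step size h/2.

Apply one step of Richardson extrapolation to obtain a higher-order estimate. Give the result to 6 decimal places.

-5.261035

r = 4: numerator weight 16, denominator 15.
A(h/2) − A(h) = -5.2648630707 − (-5.3222811457) = 0.0574180750
Correction (A(h/2) − A(h))/(16 − 1) = 0.0574180750/15 = 0.0038278717
R = A(h/2) + (A(h/2) − A(h))/15 = -5.2648630707 + 0.0038278717 = -5.2610351990
Correction |R − A(h/2)| = 3.828e-03; gap |A(h/2) − A(h)| = 5.742e-02.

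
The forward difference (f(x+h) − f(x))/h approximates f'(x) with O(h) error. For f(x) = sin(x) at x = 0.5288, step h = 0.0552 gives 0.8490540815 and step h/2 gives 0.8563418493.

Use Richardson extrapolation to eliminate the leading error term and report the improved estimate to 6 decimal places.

Error is O(h^1); halving h shrinks it by 2^1 = 2.
Weighted: 1.7126836986 − 0.8490540815 = 0.8636296171
R = 0.8636296171/1 = 0.8636296171
Shift from A(h/2): +0.0072877678.

0.863630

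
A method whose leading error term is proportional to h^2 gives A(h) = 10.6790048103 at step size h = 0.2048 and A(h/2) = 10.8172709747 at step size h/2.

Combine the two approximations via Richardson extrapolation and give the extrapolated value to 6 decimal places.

10.863360

Method order is 2; weight 2^2 = 4.
Numerator 4*A(h/2) − A(h) = 4*10.8172709747 − 10.6790048103 = 32.5900790885
R = 32.5900790885/3 = 10.8633596962
Gap between inputs: 1.383e-01; correction applied: +0.0460887215.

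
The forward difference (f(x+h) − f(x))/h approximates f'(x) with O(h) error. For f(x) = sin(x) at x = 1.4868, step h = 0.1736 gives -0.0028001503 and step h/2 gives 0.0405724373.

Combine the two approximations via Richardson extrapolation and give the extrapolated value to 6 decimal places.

0.083945

With r = 1 the leading error scales as h^1, so the weight is 2^1 = 2.
2*0.0405724373 − (-0.0028001503) = 0.0839450249
0.0839450249 ÷ 1 = 0.0839450249
Gap between inputs: 4.337e-02; correction applied: +0.0433725876.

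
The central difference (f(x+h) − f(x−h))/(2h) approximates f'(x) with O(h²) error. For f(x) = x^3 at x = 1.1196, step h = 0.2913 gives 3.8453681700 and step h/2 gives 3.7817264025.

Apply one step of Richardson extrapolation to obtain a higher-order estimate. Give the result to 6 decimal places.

3.760512

With r = 2 the leading error scales as h^2, so the weight is 2^2 = 4.
4 × 3.7817264025 − 3.8453681700 = 11.2815374400
11.2815374400 ÷ 3 = 3.7605124800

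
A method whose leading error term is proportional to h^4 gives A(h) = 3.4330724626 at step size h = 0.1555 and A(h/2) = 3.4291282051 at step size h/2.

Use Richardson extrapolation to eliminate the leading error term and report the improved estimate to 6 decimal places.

Error is O(h^4); halving h shrinks it by 2^4 = 16.
16×3.4291282051 = 54.8660512816; 54.8660512816 − 3.4330724626 = 51.4329788190
Divide by 2^4 − 1 = 15.
(16×3.4291282051 − 3.4330724626)/(16 − 1) = 3.4288652546
Correction |R − A(h/2)| = 2.630e-04; gap |A(h/2) − A(h)| = 3.944e-03.

3.428865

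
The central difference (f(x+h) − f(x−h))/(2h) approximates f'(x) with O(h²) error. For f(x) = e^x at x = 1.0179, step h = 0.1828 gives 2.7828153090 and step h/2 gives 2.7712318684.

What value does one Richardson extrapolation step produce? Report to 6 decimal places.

2.767371

The method has order 2: 2^2 = 4.
4 × 2.7712318684 = 11.0849274736; subtract 2.7828153090 → 8.3021121646
Denominator 4 − 1 = 3.
Result: 2.7673707215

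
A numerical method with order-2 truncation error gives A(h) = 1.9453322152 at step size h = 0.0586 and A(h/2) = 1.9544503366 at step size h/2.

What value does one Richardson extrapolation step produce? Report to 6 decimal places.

The method has order 2: 2^2 = 4.
2^2·A(h/2) = 7.8178013464; minus A(h) gives 5.8724691312.
Extrapolated: 5.8724691312 / 3 = 1.9574897104
Gap between inputs: 9.118e-03; correction applied: +0.0030393738.

1.957490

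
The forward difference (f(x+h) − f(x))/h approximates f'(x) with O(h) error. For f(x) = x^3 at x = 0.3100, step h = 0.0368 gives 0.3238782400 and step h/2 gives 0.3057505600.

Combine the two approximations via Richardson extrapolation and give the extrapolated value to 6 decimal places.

Order 1 gives 2^r = 2 and 2^r − 1 = 1.
Difference of the inputs: 0.3057505600 − 0.3238782400 = -0.0181276800
Correction (A(h/2) − A(h))/(2 − 1) = (-0.0181276800)/1 = -0.0181276800
R = A(h/2) + (A(h/2) − A(h))/1 = 0.3057505600 − 0.0181276800 = 0.2876228800

0.287623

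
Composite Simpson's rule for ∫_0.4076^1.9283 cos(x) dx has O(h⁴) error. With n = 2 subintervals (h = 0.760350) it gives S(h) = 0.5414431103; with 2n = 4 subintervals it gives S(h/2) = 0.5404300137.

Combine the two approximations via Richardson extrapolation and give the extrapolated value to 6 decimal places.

0.540362

Leading term ∝ h^4; use weight 16 = 2^4.
16*0.5404300137 − 0.5414431103 = 8.1054371089
Divide by 2^4 − 1 = 15.
Extrapolated: 8.1054371089 / 15 = 0.5403624739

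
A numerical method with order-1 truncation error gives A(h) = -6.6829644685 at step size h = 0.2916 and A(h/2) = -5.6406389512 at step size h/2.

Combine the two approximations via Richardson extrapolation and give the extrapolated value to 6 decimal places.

-4.598313

With r = 1 the leading error scales as h^1, so the weight is 2^1 = 2.
2·(-5.6406389512) − (-6.6829644685) = -4.5983134339
R = (-4.5983134339)/1 = -4.5983134339
Shift from A(h/2): +1.0423255173.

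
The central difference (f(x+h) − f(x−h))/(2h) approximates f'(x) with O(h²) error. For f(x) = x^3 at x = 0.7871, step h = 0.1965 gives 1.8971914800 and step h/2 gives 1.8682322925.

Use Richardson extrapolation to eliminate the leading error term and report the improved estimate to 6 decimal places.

With r = 2 the leading error scales as h^2, so the weight is 2^2 = 4.
Weighted: 7.4729291700 − 1.8971914800 = 5.5757376900
Extrapolated: 5.5757376900 / 3 = 1.8585792300

1.858579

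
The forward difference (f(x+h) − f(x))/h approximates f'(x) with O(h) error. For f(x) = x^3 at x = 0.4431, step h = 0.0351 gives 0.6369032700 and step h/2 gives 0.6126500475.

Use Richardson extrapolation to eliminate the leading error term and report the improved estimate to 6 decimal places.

0.588397

Method order is 1; weight 2^1 = 2.
Difference of the inputs: 0.6126500475 − 0.6369032700 = -0.0242532225
Divide by 2^1 − 1 = 1: (-0.0242532225)/1 = -0.0242532225
R = 0.6126500475 − 0.0242532225 = 0.5883968250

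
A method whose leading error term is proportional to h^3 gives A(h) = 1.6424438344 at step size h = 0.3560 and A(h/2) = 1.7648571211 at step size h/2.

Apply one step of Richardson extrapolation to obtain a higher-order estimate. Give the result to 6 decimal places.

1.782345

r = 3: numerator weight 8, denominator 7.
8 × 1.7648571211 − 1.6424438344 = 12.4764131344
Divide by 2^3 − 1 = 7.
12.4764131344 ÷ 7 = 1.7823447335
Shift from A(h/2): +0.0174876124.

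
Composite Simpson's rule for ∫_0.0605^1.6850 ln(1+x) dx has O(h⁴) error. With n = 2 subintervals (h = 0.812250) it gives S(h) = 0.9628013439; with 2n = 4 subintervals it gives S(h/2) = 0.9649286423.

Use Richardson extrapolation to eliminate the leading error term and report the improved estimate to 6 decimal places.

Method order is 4; weight 2^4 = 16.
Top: 16(0.9649286423) − (0.9628013439) = 14.4760569329
R = 14.4760569329/15 = 0.9650704622

0.965070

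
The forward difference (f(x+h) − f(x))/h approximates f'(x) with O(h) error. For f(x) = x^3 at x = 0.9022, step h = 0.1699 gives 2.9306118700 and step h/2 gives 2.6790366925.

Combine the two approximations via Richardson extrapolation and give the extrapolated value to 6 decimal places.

2.427462

r = 1, so 2^r = 2.
2·2.6790366925 = 5.3580733850; subtract 2.9306118700 → 2.4274615150
Denominator 2 − 1 = 1.
R = 2.4274615150/1 = 2.4274615150
Gap between inputs: 2.516e-01; correction applied: −0.2515751775.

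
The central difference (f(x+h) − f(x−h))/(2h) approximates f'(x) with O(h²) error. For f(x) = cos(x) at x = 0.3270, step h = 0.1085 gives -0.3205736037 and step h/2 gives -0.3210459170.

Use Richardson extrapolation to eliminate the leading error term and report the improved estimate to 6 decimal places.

Error is O(h^2); halving h shrinks it by 2^2 = 4.
4·(-0.3210459170) = -1.2841836680; (-1.2841836680) − (-0.3205736037) = -0.9636100643
(4·(-0.3210459170) − (-0.3205736037))/(4 − 1) = -0.3212033548
Shift from A(h/2): −0.0001574378.

-0.321203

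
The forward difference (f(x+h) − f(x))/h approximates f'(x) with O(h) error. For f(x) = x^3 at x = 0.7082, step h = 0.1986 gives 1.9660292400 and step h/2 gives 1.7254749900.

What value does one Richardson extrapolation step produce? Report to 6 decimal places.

r = 1, so 2^r = 2.
Difference of the inputs: 1.7254749900 − 1.9660292400 = -0.2405542500
Divide by 2^1 − 1 = 1: (-0.2405542500)/1 = -0.2405542500
R = A(h/2) + (A(h/2) − A(h))/1 = 1.7254749900 − 0.2405542500 = 1.4849207400
Gap between inputs: 2.406e-01; correction applied: −0.2405542500.

1.484921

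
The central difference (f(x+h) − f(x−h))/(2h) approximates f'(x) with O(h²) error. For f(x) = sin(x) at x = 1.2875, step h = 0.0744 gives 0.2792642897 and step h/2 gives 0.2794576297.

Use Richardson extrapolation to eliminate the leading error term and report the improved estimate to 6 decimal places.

Leading term ∝ h^2; use weight 4 = 2^2.
4*0.2794576297 = 1.1178305188; 1.1178305188 − 0.2792642897 = 0.8385662291
Denominator 4 − 1 = 3.
So the Richardson estimate is 0.2795220764.

0.279522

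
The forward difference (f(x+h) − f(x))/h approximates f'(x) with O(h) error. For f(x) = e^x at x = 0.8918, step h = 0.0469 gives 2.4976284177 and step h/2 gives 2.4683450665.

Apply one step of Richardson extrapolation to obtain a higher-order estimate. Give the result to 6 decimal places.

2.439062

Leading term ∝ h^1; use weight 2 = 2^1.
2*2.4683450665 − 2.4976284177 = 2.4390617153
R = 2.4390617153/1 = 2.4390617153
Shift from A(h/2): −0.0292833512.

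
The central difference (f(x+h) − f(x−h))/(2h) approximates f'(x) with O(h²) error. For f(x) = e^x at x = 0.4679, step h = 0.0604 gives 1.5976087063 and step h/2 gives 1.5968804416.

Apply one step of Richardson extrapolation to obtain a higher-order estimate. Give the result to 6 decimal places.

1.596638

Leading term ∝ h^2; use weight 4 = 2^2.
A(h/2) − A(h) = 1.5968804416 − 1.5976087063 = -0.0007282647
Correction (A(h/2) − A(h))/(4 − 1) = (-0.0007282647)/3 = -0.0002427549
R = A(h/2) + (A(h/2) − A(h))/3 = 1.5968804416 − 0.0002427549 = 1.5966376867
Gap between inputs: 7.283e-04; correction applied: −0.0002427549.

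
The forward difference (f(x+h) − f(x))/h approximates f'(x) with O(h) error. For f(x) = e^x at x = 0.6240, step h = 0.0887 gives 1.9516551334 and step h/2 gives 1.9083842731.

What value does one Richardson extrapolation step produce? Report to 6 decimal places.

Method order is 1; weight 2^1 = 2.
2×1.9083842731 = 3.8167685462; 3.8167685462 − 1.9516551334 = 1.8651134128
Extrapolated: 1.8651134128 / 1 = 1.8651134128

1.865113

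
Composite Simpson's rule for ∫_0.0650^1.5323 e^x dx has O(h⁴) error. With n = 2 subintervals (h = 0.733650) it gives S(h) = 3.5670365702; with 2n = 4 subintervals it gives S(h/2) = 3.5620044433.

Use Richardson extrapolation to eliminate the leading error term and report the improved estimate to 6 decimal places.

Error is O(h^4); halving h shrinks it by 2^4 = 16.
16*3.5620044433 − 3.5670365702 = 53.4250345226
Extrapolated: 53.4250345226 / 15 = 3.5616689682

3.561669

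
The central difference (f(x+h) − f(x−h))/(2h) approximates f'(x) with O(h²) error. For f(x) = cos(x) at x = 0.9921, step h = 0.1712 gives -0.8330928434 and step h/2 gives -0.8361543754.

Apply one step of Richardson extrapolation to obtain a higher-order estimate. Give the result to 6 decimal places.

Error is O(h^2); halving h shrinks it by 2^2 = 4.
Difference of the inputs: -0.8361543754 − (-0.8330928434) = -0.0030615320
Correction (A(h/2) − A(h))/(4 − 1) = (-0.0030615320)/3 = -0.0010205107
R = -0.8361543754 − 0.0010205107 = -0.8371748861

-0.837175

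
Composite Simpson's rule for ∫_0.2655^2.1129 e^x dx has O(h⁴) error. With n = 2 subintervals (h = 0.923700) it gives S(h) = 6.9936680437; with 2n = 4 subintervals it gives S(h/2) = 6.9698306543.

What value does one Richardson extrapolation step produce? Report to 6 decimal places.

6.968241

The method has order 4: 2^4 = 16.
Top: 16(6.9698306543) − (6.9936680437) = 104.5236224251
Divide by 2^4 − 1 = 15.
Result: 6.9682414950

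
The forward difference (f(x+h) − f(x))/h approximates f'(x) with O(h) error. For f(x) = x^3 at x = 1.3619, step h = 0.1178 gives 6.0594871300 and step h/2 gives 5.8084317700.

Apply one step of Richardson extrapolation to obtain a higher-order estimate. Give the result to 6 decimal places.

5.557376

The method has order 1: 2^1 = 2.
2*5.8084317700 = 11.6168635400; 11.6168635400 − 6.0594871300 = 5.5573764100
Denominator 2 − 1 = 1.
R = 5.5573764100/1 = 5.5573764100
Shift from A(h/2): −0.2510553600.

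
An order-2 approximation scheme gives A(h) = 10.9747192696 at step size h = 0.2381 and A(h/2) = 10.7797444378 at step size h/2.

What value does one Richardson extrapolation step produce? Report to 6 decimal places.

10.714753

r = 2: numerator weight 4, denominator 3.
Top: 4(10.7797444378) − (10.9747192696) = 32.1442584816
Denominator 4 − 1 = 3.
R = 32.1442584816/3 = 10.7147528272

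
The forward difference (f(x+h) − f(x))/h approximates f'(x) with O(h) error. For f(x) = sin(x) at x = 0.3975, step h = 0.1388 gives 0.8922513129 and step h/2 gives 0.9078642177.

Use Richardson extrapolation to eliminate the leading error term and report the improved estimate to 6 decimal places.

0.923477

The method has order 1: 2^1 = 2.
2×0.9078642177 − 0.8922513129 = 0.9234771225
Extrapolated: 0.9234771225 / 1 = 0.9234771225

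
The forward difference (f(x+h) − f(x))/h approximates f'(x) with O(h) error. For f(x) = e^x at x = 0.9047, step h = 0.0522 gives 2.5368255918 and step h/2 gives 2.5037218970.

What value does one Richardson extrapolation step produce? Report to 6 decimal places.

2.470618

r = 1: numerator weight 2, denominator 1.
A(h/2) − A(h) = 2.5037218970 − 2.5368255918 = -0.0331036948
Correction (A(h/2) − A(h))/(2 − 1) = (-0.0331036948)/1 = -0.0331036948
R = A(h/2) + (A(h/2) − A(h))/1 = 2.5037218970 − 0.0331036948 = 2.4706182022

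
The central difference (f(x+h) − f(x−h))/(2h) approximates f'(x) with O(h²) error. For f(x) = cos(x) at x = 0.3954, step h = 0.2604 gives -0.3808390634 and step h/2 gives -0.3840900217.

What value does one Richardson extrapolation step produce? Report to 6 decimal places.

Order 2 gives 2^r = 4 and 2^r − 1 = 3.
Weighted: (-1.5363600868) − (-0.3808390634) = -1.1555210234
(-1.1555210234) ÷ 3 = -0.3851736745
Gap between inputs: 3.251e-03; correction applied: −0.0010836528.

-0.385174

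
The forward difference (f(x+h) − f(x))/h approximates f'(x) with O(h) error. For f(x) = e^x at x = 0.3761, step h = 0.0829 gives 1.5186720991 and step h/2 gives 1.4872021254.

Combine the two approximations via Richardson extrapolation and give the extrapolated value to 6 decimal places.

1.455732

r = 1: numerator weight 2, denominator 1.
2*1.4872021254 = 2.9744042508; 2.9744042508 − 1.5186720991 = 1.4557321517
Denominator 2 − 1 = 1.
Extrapolated: 1.4557321517 / 1 = 1.4557321517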